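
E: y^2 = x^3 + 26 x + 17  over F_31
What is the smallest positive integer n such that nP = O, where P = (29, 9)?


Compute successive multiples of P until we hit O:
  1P = (29, 9)
  2P = (23, 14)
  3P = (15, 0)
  4P = (23, 17)
  5P = (29, 22)
  6P = O

ord(P) = 6


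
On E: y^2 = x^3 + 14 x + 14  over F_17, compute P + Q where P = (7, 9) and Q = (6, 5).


P != Q, so use the chord formula.
s = (y2 - y1) / (x2 - x1) = (13) / (16) mod 17 = 4
x3 = s^2 - x1 - x2 mod 17 = 4^2 - 7 - 6 = 3
y3 = s (x1 - x3) - y1 mod 17 = 4 * (7 - 3) - 9 = 7

P + Q = (3, 7)


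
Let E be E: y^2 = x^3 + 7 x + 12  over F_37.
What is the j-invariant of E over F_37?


Delta = -16(4 a^3 + 27 b^2) mod 37 = 15
-1728 * (4 a)^3 = -1728 * (4*7)^3 mod 37 = 10
j = 10 * 15^(-1) mod 37 = 13

j = 13 (mod 37)


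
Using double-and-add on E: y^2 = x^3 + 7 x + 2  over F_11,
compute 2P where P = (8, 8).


k = 2 = 10_2 (binary, LSB first: 01)
Double-and-add from P = (8, 8):
  bit 0 = 0: acc unchanged = O
  bit 1 = 1: acc = O + (10, 7) = (10, 7)

2P = (10, 7)


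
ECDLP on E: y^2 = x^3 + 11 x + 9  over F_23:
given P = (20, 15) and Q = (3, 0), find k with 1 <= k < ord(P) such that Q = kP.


Enumerate multiples of P until we hit Q = (3, 0):
  1P = (20, 15)
  2P = (12, 12)
  3P = (3, 0)
Match found at i = 3.

k = 3


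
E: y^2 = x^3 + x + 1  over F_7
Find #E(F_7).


For each x in F_7, count y with y^2 = x^3 + 1 x + 1 mod 7:
  x = 0: RHS = 1, y in [1, 6]  -> 2 point(s)
  x = 2: RHS = 4, y in [2, 5]  -> 2 point(s)
Affine points: 4. Add the point at infinity: total = 5.

#E(F_7) = 5


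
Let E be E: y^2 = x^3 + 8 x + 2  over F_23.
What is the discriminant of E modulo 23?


4 a^3 + 27 b^2 = 4*8^3 + 27*2^2 = 2048 + 108 = 2156
Delta = -16 * (2156) = -34496
Delta mod 23 = 4

Delta = 4 (mod 23)


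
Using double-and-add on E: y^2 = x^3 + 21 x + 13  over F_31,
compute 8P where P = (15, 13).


k = 8 = 1000_2 (binary, LSB first: 0001)
Double-and-add from P = (15, 13):
  bit 0 = 0: acc unchanged = O
  bit 1 = 0: acc unchanged = O
  bit 2 = 0: acc unchanged = O
  bit 3 = 1: acc = O + (9, 30) = (9, 30)

8P = (9, 30)


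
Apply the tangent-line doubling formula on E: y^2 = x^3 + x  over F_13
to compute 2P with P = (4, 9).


Doubling: s = (3 x1^2 + a) / (2 y1)
s = (3*4^2 + 1) / (2*9) mod 13 = 2
x3 = s^2 - 2 x1 mod 13 = 2^2 - 2*4 = 9
y3 = s (x1 - x3) - y1 mod 13 = 2 * (4 - 9) - 9 = 7

2P = (9, 7)


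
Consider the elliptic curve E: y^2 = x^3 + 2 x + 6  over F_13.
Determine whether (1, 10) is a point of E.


Check whether y^2 = x^3 + 2 x + 6 (mod 13) for (x, y) = (1, 10).
LHS: y^2 = 10^2 mod 13 = 9
RHS: x^3 + 2 x + 6 = 1^3 + 2*1 + 6 mod 13 = 9
LHS = RHS

Yes, on the curve


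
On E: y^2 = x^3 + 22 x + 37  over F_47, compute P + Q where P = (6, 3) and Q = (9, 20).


P != Q, so use the chord formula.
s = (y2 - y1) / (x2 - x1) = (17) / (3) mod 47 = 37
x3 = s^2 - x1 - x2 mod 47 = 37^2 - 6 - 9 = 38
y3 = s (x1 - x3) - y1 mod 47 = 37 * (6 - 38) - 3 = 35

P + Q = (38, 35)


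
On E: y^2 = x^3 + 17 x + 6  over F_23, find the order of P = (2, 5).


Compute successive multiples of P until we hit O:
  1P = (2, 5)
  2P = (12, 12)
  3P = (18, 16)
  4P = (5, 3)
  5P = (19, 14)
  6P = (10, 7)
  7P = (1, 1)
  8P = (13, 20)
  ... (continuing to 30P)
  30P = O

ord(P) = 30


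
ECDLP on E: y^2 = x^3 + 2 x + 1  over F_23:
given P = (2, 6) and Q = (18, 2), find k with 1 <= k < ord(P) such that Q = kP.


Enumerate multiples of P until we hit Q = (18, 2):
  1P = (2, 6)
  2P = (21, 14)
  3P = (4, 21)
  4P = (10, 3)
  5P = (0, 22)
  6P = (16, 14)
  7P = (18, 21)
  8P = (9, 9)
  9P = (15, 18)
  10P = (1, 2)
  11P = (13, 19)
  12P = (17, 16)
  13P = (7, 6)
  14P = (14, 17)
  15P = (8, 0)
  16P = (14, 6)
  17P = (7, 17)
  18P = (17, 7)
  19P = (13, 4)
  20P = (1, 21)
  21P = (15, 5)
  22P = (9, 14)
  23P = (18, 2)
Match found at i = 23.

k = 23


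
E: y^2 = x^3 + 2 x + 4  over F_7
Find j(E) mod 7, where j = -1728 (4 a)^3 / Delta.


Delta = -16(4 a^3 + 27 b^2) mod 7 = 3
-1728 * (4 a)^3 = -1728 * (4*2)^3 mod 7 = 1
j = 1 * 3^(-1) mod 7 = 5

j = 5 (mod 7)


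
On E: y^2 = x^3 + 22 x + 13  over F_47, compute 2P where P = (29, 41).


Doubling: s = (3 x1^2 + a) / (2 y1)
s = (3*29^2 + 22) / (2*41) mod 47 = 19
x3 = s^2 - 2 x1 mod 47 = 19^2 - 2*29 = 21
y3 = s (x1 - x3) - y1 mod 47 = 19 * (29 - 21) - 41 = 17

2P = (21, 17)


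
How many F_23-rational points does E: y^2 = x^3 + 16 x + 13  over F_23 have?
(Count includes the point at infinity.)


For each x in F_23, count y with y^2 = x^3 + 16 x + 13 mod 23:
  x = 0: RHS = 13, y in [6, 17]  -> 2 point(s)
  x = 4: RHS = 3, y in [7, 16]  -> 2 point(s)
  x = 6: RHS = 3, y in [7, 16]  -> 2 point(s)
  x = 7: RHS = 8, y in [10, 13]  -> 2 point(s)
  x = 8: RHS = 9, y in [3, 20]  -> 2 point(s)
  x = 9: RHS = 12, y in [9, 14]  -> 2 point(s)
  x = 10: RHS = 0, y in [0]  -> 1 point(s)
  x = 11: RHS = 2, y in [5, 18]  -> 2 point(s)
  x = 12: RHS = 1, y in [1, 22]  -> 2 point(s)
  x = 13: RHS = 3, y in [7, 16]  -> 2 point(s)
  x = 16: RHS = 18, y in [8, 15]  -> 2 point(s)
  x = 17: RHS = 0, y in [0]  -> 1 point(s)
  x = 19: RHS = 0, y in [0]  -> 1 point(s)
Affine points: 23. Add the point at infinity: total = 24.

#E(F_23) = 24


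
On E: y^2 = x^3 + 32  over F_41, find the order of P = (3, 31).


Compute successive multiples of P until we hit O:
  1P = (3, 31)
  2P = (40, 21)
  3P = (35, 12)
  4P = (11, 25)
  5P = (25, 6)
  6P = (22, 26)
  7P = (18, 1)
  8P = (24, 11)
  ... (continuing to 42P)
  42P = O

ord(P) = 42


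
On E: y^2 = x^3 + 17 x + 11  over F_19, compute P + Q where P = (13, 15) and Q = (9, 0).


P != Q, so use the chord formula.
s = (y2 - y1) / (x2 - x1) = (4) / (15) mod 19 = 18
x3 = s^2 - x1 - x2 mod 19 = 18^2 - 13 - 9 = 17
y3 = s (x1 - x3) - y1 mod 19 = 18 * (13 - 17) - 15 = 8

P + Q = (17, 8)


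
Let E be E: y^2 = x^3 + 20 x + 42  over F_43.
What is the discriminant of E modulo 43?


4 a^3 + 27 b^2 = 4*20^3 + 27*42^2 = 32000 + 47628 = 79628
Delta = -16 * (79628) = -1274048
Delta mod 43 = 42

Delta = 42 (mod 43)


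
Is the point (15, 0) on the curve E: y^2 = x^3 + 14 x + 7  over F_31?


Check whether y^2 = x^3 + 14 x + 7 (mod 31) for (x, y) = (15, 0).
LHS: y^2 = 0^2 mod 31 = 0
RHS: x^3 + 14 x + 7 = 15^3 + 14*15 + 7 mod 31 = 27
LHS != RHS

No, not on the curve


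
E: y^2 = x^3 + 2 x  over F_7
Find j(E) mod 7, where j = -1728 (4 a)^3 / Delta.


Delta = -16(4 a^3 + 27 b^2) mod 7 = 6
-1728 * (4 a)^3 = -1728 * (4*2)^3 mod 7 = 1
j = 1 * 6^(-1) mod 7 = 6

j = 6 (mod 7)


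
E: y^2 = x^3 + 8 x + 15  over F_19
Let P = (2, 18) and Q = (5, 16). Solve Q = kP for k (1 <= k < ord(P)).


Enumerate multiples of P until we hit Q = (5, 16):
  1P = (2, 18)
  2P = (1, 10)
  3P = (4, 4)
  4P = (5, 3)
  5P = (18, 5)
  6P = (3, 3)
  7P = (11, 3)
  8P = (13, 13)
  9P = (13, 6)
  10P = (11, 16)
  11P = (3, 16)
  12P = (18, 14)
  13P = (5, 16)
Match found at i = 13.

k = 13


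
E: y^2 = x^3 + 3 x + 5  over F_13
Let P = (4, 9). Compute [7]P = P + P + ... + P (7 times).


k = 7 = 111_2 (binary, LSB first: 111)
Double-and-add from P = (4, 9):
  bit 0 = 1: acc = O + (4, 9) = (4, 9)
  bit 1 = 1: acc = (4, 9) + (4, 4) = O
  bit 2 = 1: acc = O + (4, 9) = (4, 9)

7P = (4, 9)


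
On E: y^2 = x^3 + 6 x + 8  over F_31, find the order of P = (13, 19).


Compute successive multiples of P until we hit O:
  1P = (13, 19)
  2P = (9, 4)
  3P = (25, 29)
  4P = (29, 9)
  5P = (17, 30)
  6P = (26, 15)
  7P = (2, 11)
  8P = (5, 15)
  ... (continuing to 36P)
  36P = O

ord(P) = 36


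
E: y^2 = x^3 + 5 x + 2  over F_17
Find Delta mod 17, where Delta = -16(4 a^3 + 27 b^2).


4 a^3 + 27 b^2 = 4*5^3 + 27*2^2 = 500 + 108 = 608
Delta = -16 * (608) = -9728
Delta mod 17 = 13

Delta = 13 (mod 17)


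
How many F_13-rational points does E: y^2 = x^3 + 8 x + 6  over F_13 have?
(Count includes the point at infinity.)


For each x in F_13, count y with y^2 = x^3 + 8 x + 6 mod 13:
  x = 2: RHS = 4, y in [2, 11]  -> 2 point(s)
  x = 6: RHS = 10, y in [6, 7]  -> 2 point(s)
  x = 8: RHS = 10, y in [6, 7]  -> 2 point(s)
  x = 9: RHS = 1, y in [1, 12]  -> 2 point(s)
  x = 12: RHS = 10, y in [6, 7]  -> 2 point(s)
Affine points: 10. Add the point at infinity: total = 11.

#E(F_13) = 11


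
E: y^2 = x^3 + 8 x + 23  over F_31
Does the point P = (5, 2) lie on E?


Check whether y^2 = x^3 + 8 x + 23 (mod 31) for (x, y) = (5, 2).
LHS: y^2 = 2^2 mod 31 = 4
RHS: x^3 + 8 x + 23 = 5^3 + 8*5 + 23 mod 31 = 2
LHS != RHS

No, not on the curve


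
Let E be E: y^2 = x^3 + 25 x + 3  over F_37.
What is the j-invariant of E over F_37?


Delta = -16(4 a^3 + 27 b^2) mod 37 = 33
-1728 * (4 a)^3 = -1728 * (4*25)^3 mod 37 = 11
j = 11 * 33^(-1) mod 37 = 25

j = 25 (mod 37)


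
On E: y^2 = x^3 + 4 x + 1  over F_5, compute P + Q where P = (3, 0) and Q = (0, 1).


P != Q, so use the chord formula.
s = (y2 - y1) / (x2 - x1) = (1) / (2) mod 5 = 3
x3 = s^2 - x1 - x2 mod 5 = 3^2 - 3 - 0 = 1
y3 = s (x1 - x3) - y1 mod 5 = 3 * (3 - 1) - 0 = 1

P + Q = (1, 1)


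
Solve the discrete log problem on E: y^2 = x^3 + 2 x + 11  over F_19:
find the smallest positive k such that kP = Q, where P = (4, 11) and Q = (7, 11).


Enumerate multiples of P until we hit Q = (7, 11):
  1P = (4, 11)
  2P = (8, 11)
  3P = (7, 8)
  4P = (9, 13)
  5P = (13, 12)
  6P = (6, 12)
  7P = (14, 3)
  8P = (10, 9)
  9P = (3, 14)
  10P = (2, 2)
  11P = (0, 7)
  12P = (16, 15)
  13P = (16, 4)
  14P = (0, 12)
  15P = (2, 17)
  16P = (3, 5)
  17P = (10, 10)
  18P = (14, 16)
  19P = (6, 7)
  20P = (13, 7)
  21P = (9, 6)
  22P = (7, 11)
Match found at i = 22.

k = 22


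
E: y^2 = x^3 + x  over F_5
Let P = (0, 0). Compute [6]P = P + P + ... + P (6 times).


k = 6 = 110_2 (binary, LSB first: 011)
Double-and-add from P = (0, 0):
  bit 0 = 0: acc unchanged = O
  bit 1 = 1: acc = O + O = O
  bit 2 = 1: acc = O + O = O

6P = O


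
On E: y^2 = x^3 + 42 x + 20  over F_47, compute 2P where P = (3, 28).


Doubling: s = (3 x1^2 + a) / (2 y1)
s = (3*3^2 + 42) / (2*28) mod 47 = 39
x3 = s^2 - 2 x1 mod 47 = 39^2 - 2*3 = 11
y3 = s (x1 - x3) - y1 mod 47 = 39 * (3 - 11) - 28 = 36

2P = (11, 36)


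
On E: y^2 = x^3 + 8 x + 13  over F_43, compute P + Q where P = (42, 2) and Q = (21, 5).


P != Q, so use the chord formula.
s = (y2 - y1) / (x2 - x1) = (3) / (22) mod 43 = 6
x3 = s^2 - x1 - x2 mod 43 = 6^2 - 42 - 21 = 16
y3 = s (x1 - x3) - y1 mod 43 = 6 * (42 - 16) - 2 = 25

P + Q = (16, 25)


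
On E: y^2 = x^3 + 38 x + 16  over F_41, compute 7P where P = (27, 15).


k = 7 = 111_2 (binary, LSB first: 111)
Double-and-add from P = (27, 15):
  bit 0 = 1: acc = O + (27, 15) = (27, 15)
  bit 1 = 1: acc = (27, 15) + (29, 28) = (17, 9)
  bit 2 = 1: acc = (17, 9) + (40, 10) = (35, 33)

7P = (35, 33)


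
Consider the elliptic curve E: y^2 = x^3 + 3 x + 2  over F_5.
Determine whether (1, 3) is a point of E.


Check whether y^2 = x^3 + 3 x + 2 (mod 5) for (x, y) = (1, 3).
LHS: y^2 = 3^2 mod 5 = 4
RHS: x^3 + 3 x + 2 = 1^3 + 3*1 + 2 mod 5 = 1
LHS != RHS

No, not on the curve


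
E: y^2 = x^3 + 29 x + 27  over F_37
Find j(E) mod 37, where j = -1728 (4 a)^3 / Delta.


Delta = -16(4 a^3 + 27 b^2) mod 37 = 2
-1728 * (4 a)^3 = -1728 * (4*29)^3 mod 37 = 6
j = 6 * 2^(-1) mod 37 = 3

j = 3 (mod 37)


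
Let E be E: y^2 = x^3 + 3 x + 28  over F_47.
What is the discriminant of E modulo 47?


4 a^3 + 27 b^2 = 4*3^3 + 27*28^2 = 108 + 21168 = 21276
Delta = -16 * (21276) = -340416
Delta mod 47 = 5

Delta = 5 (mod 47)


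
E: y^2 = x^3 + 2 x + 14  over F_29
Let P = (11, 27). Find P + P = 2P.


Doubling: s = (3 x1^2 + a) / (2 y1)
s = (3*11^2 + 2) / (2*27) mod 29 = 3
x3 = s^2 - 2 x1 mod 29 = 3^2 - 2*11 = 16
y3 = s (x1 - x3) - y1 mod 29 = 3 * (11 - 16) - 27 = 16

2P = (16, 16)


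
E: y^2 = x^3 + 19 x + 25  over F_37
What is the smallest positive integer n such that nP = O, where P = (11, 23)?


Compute successive multiples of P until we hit O:
  1P = (11, 23)
  2P = (25, 20)
  3P = (22, 19)
  4P = (13, 8)
  5P = (23, 30)
  6P = (0, 5)
  7P = (14, 36)
  8P = (2, 16)
  ... (continuing to 36P)
  36P = O

ord(P) = 36


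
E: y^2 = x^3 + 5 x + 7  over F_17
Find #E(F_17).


For each x in F_17, count y with y^2 = x^3 + 5 x + 7 mod 17:
  x = 1: RHS = 13, y in [8, 9]  -> 2 point(s)
  x = 2: RHS = 8, y in [5, 12]  -> 2 point(s)
  x = 3: RHS = 15, y in [7, 10]  -> 2 point(s)
  x = 5: RHS = 4, y in [2, 15]  -> 2 point(s)
  x = 6: RHS = 15, y in [7, 10]  -> 2 point(s)
  x = 8: RHS = 15, y in [7, 10]  -> 2 point(s)
  x = 9: RHS = 16, y in [4, 13]  -> 2 point(s)
  x = 11: RHS = 16, y in [4, 13]  -> 2 point(s)
  x = 13: RHS = 8, y in [5, 12]  -> 2 point(s)
  x = 14: RHS = 16, y in [4, 13]  -> 2 point(s)
  x = 16: RHS = 1, y in [1, 16]  -> 2 point(s)
Affine points: 22. Add the point at infinity: total = 23.

#E(F_17) = 23


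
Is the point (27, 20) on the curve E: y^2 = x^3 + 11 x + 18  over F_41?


Check whether y^2 = x^3 + 11 x + 18 (mod 41) for (x, y) = (27, 20).
LHS: y^2 = 20^2 mod 41 = 31
RHS: x^3 + 11 x + 18 = 27^3 + 11*27 + 18 mod 41 = 31
LHS = RHS

Yes, on the curve


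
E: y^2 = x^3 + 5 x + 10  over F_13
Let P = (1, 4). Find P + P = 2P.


Doubling: s = (3 x1^2 + a) / (2 y1)
s = (3*1^2 + 5) / (2*4) mod 13 = 1
x3 = s^2 - 2 x1 mod 13 = 1^2 - 2*1 = 12
y3 = s (x1 - x3) - y1 mod 13 = 1 * (1 - 12) - 4 = 11

2P = (12, 11)


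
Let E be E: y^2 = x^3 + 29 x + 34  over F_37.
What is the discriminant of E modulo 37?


4 a^3 + 27 b^2 = 4*29^3 + 27*34^2 = 97556 + 31212 = 128768
Delta = -16 * (128768) = -2060288
Delta mod 37 = 20

Delta = 20 (mod 37)


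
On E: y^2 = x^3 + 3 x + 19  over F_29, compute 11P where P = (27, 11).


k = 11 = 1011_2 (binary, LSB first: 1101)
Double-and-add from P = (27, 11):
  bit 0 = 1: acc = O + (27, 11) = (27, 11)
  bit 1 = 1: acc = (27, 11) + (8, 27) = (7, 21)
  bit 2 = 0: acc unchanged = (7, 21)
  bit 3 = 1: acc = (7, 21) + (24, 16) = (2, 27)

11P = (2, 27)


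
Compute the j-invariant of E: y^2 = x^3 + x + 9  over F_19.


Delta = -16(4 a^3 + 27 b^2) mod 19 = 18
-1728 * (4 a)^3 = -1728 * (4*1)^3 mod 19 = 7
j = 7 * 18^(-1) mod 19 = 12

j = 12 (mod 19)


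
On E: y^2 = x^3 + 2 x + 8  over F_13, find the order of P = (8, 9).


Compute successive multiples of P until we hit O:
  1P = (8, 9)
  2P = (9, 12)
  3P = (5, 0)
  4P = (9, 1)
  5P = (8, 4)
  6P = O

ord(P) = 6


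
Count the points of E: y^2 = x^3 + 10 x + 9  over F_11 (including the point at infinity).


For each x in F_11, count y with y^2 = x^3 + 10 x + 9 mod 11:
  x = 0: RHS = 9, y in [3, 8]  -> 2 point(s)
  x = 1: RHS = 9, y in [3, 8]  -> 2 point(s)
  x = 2: RHS = 4, y in [2, 9]  -> 2 point(s)
  x = 3: RHS = 0, y in [0]  -> 1 point(s)
  x = 4: RHS = 3, y in [5, 6]  -> 2 point(s)
  x = 7: RHS = 4, y in [2, 9]  -> 2 point(s)
  x = 9: RHS = 3, y in [5, 6]  -> 2 point(s)
  x = 10: RHS = 9, y in [3, 8]  -> 2 point(s)
Affine points: 15. Add the point at infinity: total = 16.

#E(F_11) = 16


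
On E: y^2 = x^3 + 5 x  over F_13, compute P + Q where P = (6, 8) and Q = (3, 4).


P != Q, so use the chord formula.
s = (y2 - y1) / (x2 - x1) = (9) / (10) mod 13 = 10
x3 = s^2 - x1 - x2 mod 13 = 10^2 - 6 - 3 = 0
y3 = s (x1 - x3) - y1 mod 13 = 10 * (6 - 0) - 8 = 0

P + Q = (0, 0)


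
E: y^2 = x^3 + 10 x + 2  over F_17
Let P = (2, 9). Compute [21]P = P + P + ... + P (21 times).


k = 21 = 10101_2 (binary, LSB first: 10101)
Double-and-add from P = (2, 9):
  bit 0 = 1: acc = O + (2, 9) = (2, 9)
  bit 1 = 0: acc unchanged = (2, 9)
  bit 2 = 1: acc = (2, 9) + (11, 10) = (8, 13)
  bit 3 = 0: acc unchanged = (8, 13)
  bit 4 = 1: acc = (8, 13) + (15, 12) = (2, 8)

21P = (2, 8)


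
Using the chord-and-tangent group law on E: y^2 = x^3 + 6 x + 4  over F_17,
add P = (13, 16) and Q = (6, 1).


P != Q, so use the chord formula.
s = (y2 - y1) / (x2 - x1) = (2) / (10) mod 17 = 7
x3 = s^2 - x1 - x2 mod 17 = 7^2 - 13 - 6 = 13
y3 = s (x1 - x3) - y1 mod 17 = 7 * (13 - 13) - 16 = 1

P + Q = (13, 1)


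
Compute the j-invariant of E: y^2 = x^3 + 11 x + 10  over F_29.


Delta = -16(4 a^3 + 27 b^2) mod 29 = 28
-1728 * (4 a)^3 = -1728 * (4*11)^3 mod 29 = 16
j = 16 * 28^(-1) mod 29 = 13

j = 13 (mod 29)


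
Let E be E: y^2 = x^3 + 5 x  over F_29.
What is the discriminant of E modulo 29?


4 a^3 + 27 b^2 = 4*5^3 + 27*0^2 = 500 + 0 = 500
Delta = -16 * (500) = -8000
Delta mod 29 = 4

Delta = 4 (mod 29)


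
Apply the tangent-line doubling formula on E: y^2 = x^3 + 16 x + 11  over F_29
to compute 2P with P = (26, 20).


Doubling: s = (3 x1^2 + a) / (2 y1)
s = (3*26^2 + 16) / (2*20) mod 29 = 25
x3 = s^2 - 2 x1 mod 29 = 25^2 - 2*26 = 22
y3 = s (x1 - x3) - y1 mod 29 = 25 * (26 - 22) - 20 = 22

2P = (22, 22)


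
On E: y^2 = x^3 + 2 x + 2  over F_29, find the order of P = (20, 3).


Compute successive multiples of P until we hit O:
  1P = (20, 3)
  2P = (9, 16)
  3P = (28, 17)
  4P = (4, 25)
  5P = (1, 18)
  6P = (3, 8)
  7P = (10, 6)
  8P = (22, 15)
  ... (continuing to 21P)
  21P = O

ord(P) = 21


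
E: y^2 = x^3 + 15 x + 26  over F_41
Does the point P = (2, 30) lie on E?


Check whether y^2 = x^3 + 15 x + 26 (mod 41) for (x, y) = (2, 30).
LHS: y^2 = 30^2 mod 41 = 39
RHS: x^3 + 15 x + 26 = 2^3 + 15*2 + 26 mod 41 = 23
LHS != RHS

No, not on the curve


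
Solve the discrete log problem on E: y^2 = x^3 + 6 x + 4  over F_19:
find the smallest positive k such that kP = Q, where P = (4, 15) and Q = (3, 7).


Enumerate multiples of P until we hit Q = (3, 7):
  1P = (4, 15)
  2P = (15, 7)
  3P = (1, 7)
  4P = (0, 2)
  5P = (3, 12)
  6P = (2, 10)
  7P = (5, 11)
  8P = (7, 16)
  9P = (6, 16)
  10P = (14, 18)
  11P = (18, 15)
  12P = (16, 4)
  13P = (10, 0)
  14P = (16, 15)
  15P = (18, 4)
  16P = (14, 1)
  17P = (6, 3)
  18P = (7, 3)
  19P = (5, 8)
  20P = (2, 9)
  21P = (3, 7)
Match found at i = 21.

k = 21


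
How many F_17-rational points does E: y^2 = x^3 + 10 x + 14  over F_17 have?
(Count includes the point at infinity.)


For each x in F_17, count y with y^2 = x^3 + 10 x + 14 mod 17:
  x = 1: RHS = 8, y in [5, 12]  -> 2 point(s)
  x = 2: RHS = 8, y in [5, 12]  -> 2 point(s)
  x = 4: RHS = 16, y in [4, 13]  -> 2 point(s)
  x = 5: RHS = 2, y in [6, 11]  -> 2 point(s)
  x = 6: RHS = 1, y in [1, 16]  -> 2 point(s)
  x = 7: RHS = 2, y in [6, 11]  -> 2 point(s)
  x = 9: RHS = 0, y in [0]  -> 1 point(s)
  x = 10: RHS = 9, y in [3, 14]  -> 2 point(s)
  x = 12: RHS = 9, y in [3, 14]  -> 2 point(s)
  x = 14: RHS = 8, y in [5, 12]  -> 2 point(s)
Affine points: 19. Add the point at infinity: total = 20.

#E(F_17) = 20


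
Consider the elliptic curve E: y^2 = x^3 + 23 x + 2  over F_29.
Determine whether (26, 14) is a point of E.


Check whether y^2 = x^3 + 23 x + 2 (mod 29) for (x, y) = (26, 14).
LHS: y^2 = 14^2 mod 29 = 22
RHS: x^3 + 23 x + 2 = 26^3 + 23*26 + 2 mod 29 = 22
LHS = RHS

Yes, on the curve


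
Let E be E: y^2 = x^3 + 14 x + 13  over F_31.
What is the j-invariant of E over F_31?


Delta = -16(4 a^3 + 27 b^2) mod 31 = 27
-1728 * (4 a)^3 = -1728 * (4*14)^3 mod 31 = 8
j = 8 * 27^(-1) mod 31 = 29

j = 29 (mod 31)


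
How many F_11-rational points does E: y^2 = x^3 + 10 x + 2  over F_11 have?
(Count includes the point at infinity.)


For each x in F_11, count y with y^2 = x^3 + 10 x + 2 mod 11:
  x = 3: RHS = 4, y in [2, 9]  -> 2 point(s)
  x = 5: RHS = 1, y in [1, 10]  -> 2 point(s)
  x = 6: RHS = 3, y in [5, 6]  -> 2 point(s)
  x = 8: RHS = 0, y in [0]  -> 1 point(s)
Affine points: 7. Add the point at infinity: total = 8.

#E(F_11) = 8


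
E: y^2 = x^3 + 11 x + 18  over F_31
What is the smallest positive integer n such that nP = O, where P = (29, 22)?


Compute successive multiples of P until we hit O:
  1P = (29, 22)
  2P = (13, 23)
  3P = (24, 30)
  4P = (19, 24)
  5P = (19, 7)
  6P = (24, 1)
  7P = (13, 8)
  8P = (29, 9)
  ... (continuing to 9P)
  9P = O

ord(P) = 9


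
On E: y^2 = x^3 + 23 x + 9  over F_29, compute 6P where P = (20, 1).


k = 6 = 110_2 (binary, LSB first: 011)
Double-and-add from P = (20, 1):
  bit 0 = 0: acc unchanged = O
  bit 1 = 1: acc = O + (17, 21) = (17, 21)
  bit 2 = 1: acc = (17, 21) + (2, 11) = (4, 7)

6P = (4, 7)


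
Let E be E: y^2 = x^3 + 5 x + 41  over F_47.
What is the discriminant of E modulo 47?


4 a^3 + 27 b^2 = 4*5^3 + 27*41^2 = 500 + 45387 = 45887
Delta = -16 * (45887) = -734192
Delta mod 47 = 42

Delta = 42 (mod 47)


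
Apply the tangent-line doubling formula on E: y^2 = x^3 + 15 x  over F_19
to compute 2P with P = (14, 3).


Doubling: s = (3 x1^2 + a) / (2 y1)
s = (3*14^2 + 15) / (2*3) mod 19 = 15
x3 = s^2 - 2 x1 mod 19 = 15^2 - 2*14 = 7
y3 = s (x1 - x3) - y1 mod 19 = 15 * (14 - 7) - 3 = 7

2P = (7, 7)


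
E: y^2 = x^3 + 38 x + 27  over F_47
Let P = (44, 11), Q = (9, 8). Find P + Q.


P != Q, so use the chord formula.
s = (y2 - y1) / (x2 - x1) = (44) / (12) mod 47 = 35
x3 = s^2 - x1 - x2 mod 47 = 35^2 - 44 - 9 = 44
y3 = s (x1 - x3) - y1 mod 47 = 35 * (44 - 44) - 11 = 36

P + Q = (44, 36)


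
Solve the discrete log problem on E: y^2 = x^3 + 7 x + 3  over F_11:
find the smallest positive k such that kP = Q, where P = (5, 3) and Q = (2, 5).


Enumerate multiples of P until we hit Q = (2, 5):
  1P = (5, 3)
  2P = (2, 5)
Match found at i = 2.

k = 2


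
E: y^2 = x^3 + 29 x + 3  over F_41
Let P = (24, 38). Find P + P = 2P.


Doubling: s = (3 x1^2 + a) / (2 y1)
s = (3*24^2 + 29) / (2*38) mod 41 = 1
x3 = s^2 - 2 x1 mod 41 = 1^2 - 2*24 = 35
y3 = s (x1 - x3) - y1 mod 41 = 1 * (24 - 35) - 38 = 33

2P = (35, 33)


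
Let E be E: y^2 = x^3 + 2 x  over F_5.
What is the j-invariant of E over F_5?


Delta = -16(4 a^3 + 27 b^2) mod 5 = 3
-1728 * (4 a)^3 = -1728 * (4*2)^3 mod 5 = 4
j = 4 * 3^(-1) mod 5 = 3

j = 3 (mod 5)


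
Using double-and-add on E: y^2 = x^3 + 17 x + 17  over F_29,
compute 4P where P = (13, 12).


k = 4 = 100_2 (binary, LSB first: 001)
Double-and-add from P = (13, 12):
  bit 0 = 0: acc unchanged = O
  bit 1 = 0: acc unchanged = O
  bit 2 = 1: acc = O + (25, 28) = (25, 28)

4P = (25, 28)


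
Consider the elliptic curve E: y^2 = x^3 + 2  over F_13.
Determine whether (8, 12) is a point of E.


Check whether y^2 = x^3 + 0 x + 2 (mod 13) for (x, y) = (8, 12).
LHS: y^2 = 12^2 mod 13 = 1
RHS: x^3 + 0 x + 2 = 8^3 + 0*8 + 2 mod 13 = 7
LHS != RHS

No, not on the curve


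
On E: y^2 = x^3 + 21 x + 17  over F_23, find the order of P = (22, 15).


Compute successive multiples of P until we hit O:
  1P = (22, 15)
  2P = (10, 13)
  3P = (7, 22)
  4P = (21, 6)
  5P = (15, 2)
  6P = (4, 2)
  7P = (1, 4)
  8P = (13, 16)
  ... (continuing to 17P)
  17P = O

ord(P) = 17


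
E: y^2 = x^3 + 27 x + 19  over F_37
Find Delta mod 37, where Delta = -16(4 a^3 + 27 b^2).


4 a^3 + 27 b^2 = 4*27^3 + 27*19^2 = 78732 + 9747 = 88479
Delta = -16 * (88479) = -1415664
Delta mod 37 = 30

Delta = 30 (mod 37)


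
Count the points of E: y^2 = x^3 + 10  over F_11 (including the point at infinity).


For each x in F_11, count y with y^2 = x^3 + 0 x + 10 mod 11:
  x = 1: RHS = 0, y in [0]  -> 1 point(s)
  x = 3: RHS = 4, y in [2, 9]  -> 2 point(s)
  x = 5: RHS = 3, y in [5, 6]  -> 2 point(s)
  x = 7: RHS = 1, y in [1, 10]  -> 2 point(s)
  x = 8: RHS = 5, y in [4, 7]  -> 2 point(s)
  x = 10: RHS = 9, y in [3, 8]  -> 2 point(s)
Affine points: 11. Add the point at infinity: total = 12.

#E(F_11) = 12


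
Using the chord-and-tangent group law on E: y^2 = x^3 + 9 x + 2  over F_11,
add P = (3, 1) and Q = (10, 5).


P != Q, so use the chord formula.
s = (y2 - y1) / (x2 - x1) = (4) / (7) mod 11 = 10
x3 = s^2 - x1 - x2 mod 11 = 10^2 - 3 - 10 = 10
y3 = s (x1 - x3) - y1 mod 11 = 10 * (3 - 10) - 1 = 6

P + Q = (10, 6)


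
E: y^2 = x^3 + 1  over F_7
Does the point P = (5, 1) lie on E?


Check whether y^2 = x^3 + 0 x + 1 (mod 7) for (x, y) = (5, 1).
LHS: y^2 = 1^2 mod 7 = 1
RHS: x^3 + 0 x + 1 = 5^3 + 0*5 + 1 mod 7 = 0
LHS != RHS

No, not on the curve


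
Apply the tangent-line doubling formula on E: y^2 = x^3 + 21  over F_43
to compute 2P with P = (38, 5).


Doubling: s = (3 x1^2 + a) / (2 y1)
s = (3*38^2 + 0) / (2*5) mod 43 = 29
x3 = s^2 - 2 x1 mod 43 = 29^2 - 2*38 = 34
y3 = s (x1 - x3) - y1 mod 43 = 29 * (38 - 34) - 5 = 25

2P = (34, 25)


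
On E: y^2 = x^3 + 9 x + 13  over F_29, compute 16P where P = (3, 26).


k = 16 = 10000_2 (binary, LSB first: 00001)
Double-and-add from P = (3, 26):
  bit 0 = 0: acc unchanged = O
  bit 1 = 0: acc unchanged = O
  bit 2 = 0: acc unchanged = O
  bit 3 = 0: acc unchanged = O
  bit 4 = 1: acc = O + (1, 9) = (1, 9)

16P = (1, 9)


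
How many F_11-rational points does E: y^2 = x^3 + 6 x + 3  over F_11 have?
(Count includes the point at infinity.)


For each x in F_11, count y with y^2 = x^3 + 6 x + 3 mod 11:
  x = 0: RHS = 3, y in [5, 6]  -> 2 point(s)
  x = 2: RHS = 1, y in [1, 10]  -> 2 point(s)
  x = 3: RHS = 4, y in [2, 9]  -> 2 point(s)
  x = 4: RHS = 3, y in [5, 6]  -> 2 point(s)
  x = 5: RHS = 4, y in [2, 9]  -> 2 point(s)
  x = 7: RHS = 3, y in [5, 6]  -> 2 point(s)
  x = 9: RHS = 5, y in [4, 7]  -> 2 point(s)
Affine points: 14. Add the point at infinity: total = 15.

#E(F_11) = 15


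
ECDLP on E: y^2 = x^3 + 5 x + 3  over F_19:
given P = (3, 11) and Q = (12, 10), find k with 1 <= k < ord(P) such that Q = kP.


Enumerate multiples of P until we hit Q = (12, 10):
  1P = (3, 11)
  2P = (17, 17)
  3P = (5, 18)
  4P = (9, 6)
  5P = (4, 12)
  6P = (13, 17)
  7P = (14, 9)
  8P = (8, 2)
  9P = (12, 9)
  10P = (1, 16)
  11P = (7, 18)
  12P = (18, 15)
  13P = (18, 4)
  14P = (7, 1)
  15P = (1, 3)
  16P = (12, 10)
Match found at i = 16.

k = 16


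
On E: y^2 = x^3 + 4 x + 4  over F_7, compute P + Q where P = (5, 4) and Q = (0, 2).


P != Q, so use the chord formula.
s = (y2 - y1) / (x2 - x1) = (5) / (2) mod 7 = 6
x3 = s^2 - x1 - x2 mod 7 = 6^2 - 5 - 0 = 3
y3 = s (x1 - x3) - y1 mod 7 = 6 * (5 - 3) - 4 = 1

P + Q = (3, 1)


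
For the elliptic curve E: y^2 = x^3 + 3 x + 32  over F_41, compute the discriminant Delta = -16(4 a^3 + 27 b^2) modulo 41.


4 a^3 + 27 b^2 = 4*3^3 + 27*32^2 = 108 + 27648 = 27756
Delta = -16 * (27756) = -444096
Delta mod 41 = 16

Delta = 16 (mod 41)


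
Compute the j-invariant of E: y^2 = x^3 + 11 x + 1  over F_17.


Delta = -16(4 a^3 + 27 b^2) mod 17 = 13
-1728 * (4 a)^3 = -1728 * (4*11)^3 mod 17 = 16
j = 16 * 13^(-1) mod 17 = 13

j = 13 (mod 17)


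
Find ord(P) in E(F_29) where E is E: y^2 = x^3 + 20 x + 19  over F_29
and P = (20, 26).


Compute successive multiples of P until we hit O:
  1P = (20, 26)
  2P = (2, 26)
  3P = (7, 3)
  4P = (18, 11)
  5P = (11, 27)
  6P = (22, 0)
  7P = (11, 2)
  8P = (18, 18)
  ... (continuing to 12P)
  12P = O

ord(P) = 12


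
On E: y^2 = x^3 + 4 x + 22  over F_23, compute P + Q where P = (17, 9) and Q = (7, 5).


P != Q, so use the chord formula.
s = (y2 - y1) / (x2 - x1) = (19) / (13) mod 23 = 5
x3 = s^2 - x1 - x2 mod 23 = 5^2 - 17 - 7 = 1
y3 = s (x1 - x3) - y1 mod 23 = 5 * (17 - 1) - 9 = 2

P + Q = (1, 2)


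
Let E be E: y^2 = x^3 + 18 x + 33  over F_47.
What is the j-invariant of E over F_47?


Delta = -16(4 a^3 + 27 b^2) mod 47 = 1
-1728 * (4 a)^3 = -1728 * (4*18)^3 mod 47 = 43
j = 43 * 1^(-1) mod 47 = 43

j = 43 (mod 47)


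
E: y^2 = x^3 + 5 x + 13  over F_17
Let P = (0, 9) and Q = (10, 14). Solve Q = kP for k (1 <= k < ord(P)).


Enumerate multiples of P until we hit Q = (10, 14):
  1P = (0, 9)
  2P = (8, 2)
  3P = (1, 11)
  4P = (3, 2)
  5P = (10, 3)
  6P = (6, 15)
  7P = (12, 13)
  8P = (7, 0)
  9P = (12, 4)
  10P = (6, 2)
  11P = (10, 14)
Match found at i = 11.

k = 11


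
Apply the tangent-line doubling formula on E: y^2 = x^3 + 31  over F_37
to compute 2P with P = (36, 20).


Doubling: s = (3 x1^2 + a) / (2 y1)
s = (3*36^2 + 0) / (2*20) mod 37 = 1
x3 = s^2 - 2 x1 mod 37 = 1^2 - 2*36 = 3
y3 = s (x1 - x3) - y1 mod 37 = 1 * (36 - 3) - 20 = 13

2P = (3, 13)


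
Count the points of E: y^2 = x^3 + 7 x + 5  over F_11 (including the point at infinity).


For each x in F_11, count y with y^2 = x^3 + 7 x + 5 mod 11:
  x = 0: RHS = 5, y in [4, 7]  -> 2 point(s)
  x = 2: RHS = 5, y in [4, 7]  -> 2 point(s)
  x = 3: RHS = 9, y in [3, 8]  -> 2 point(s)
  x = 4: RHS = 9, y in [3, 8]  -> 2 point(s)
  x = 5: RHS = 0, y in [0]  -> 1 point(s)
  x = 7: RHS = 1, y in [1, 10]  -> 2 point(s)
  x = 8: RHS = 1, y in [1, 10]  -> 2 point(s)
  x = 9: RHS = 5, y in [4, 7]  -> 2 point(s)
Affine points: 15. Add the point at infinity: total = 16.

#E(F_11) = 16


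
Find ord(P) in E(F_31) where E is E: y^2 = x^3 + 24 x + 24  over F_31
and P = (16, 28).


Compute successive multiples of P until we hit O:
  1P = (16, 28)
  2P = (1, 7)
  3P = (11, 10)
  4P = (12, 5)
  5P = (7, 16)
  6P = (27, 9)
  7P = (2, 7)
  8P = (23, 8)
  ... (continuing to 33P)
  33P = O

ord(P) = 33


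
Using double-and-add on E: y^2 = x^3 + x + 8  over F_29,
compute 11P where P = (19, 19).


k = 11 = 1011_2 (binary, LSB first: 1101)
Double-and-add from P = (19, 19):
  bit 0 = 1: acc = O + (19, 19) = (19, 19)
  bit 1 = 1: acc = (19, 19) + (24, 20) = (22, 21)
  bit 2 = 0: acc unchanged = (22, 21)
  bit 3 = 1: acc = (22, 21) + (11, 4) = (19, 10)

11P = (19, 10)


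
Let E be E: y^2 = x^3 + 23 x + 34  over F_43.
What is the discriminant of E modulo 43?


4 a^3 + 27 b^2 = 4*23^3 + 27*34^2 = 48668 + 31212 = 79880
Delta = -16 * (79880) = -1278080
Delta mod 43 = 9

Delta = 9 (mod 43)


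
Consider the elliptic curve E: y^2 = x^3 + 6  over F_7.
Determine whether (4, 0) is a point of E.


Check whether y^2 = x^3 + 0 x + 6 (mod 7) for (x, y) = (4, 0).
LHS: y^2 = 0^2 mod 7 = 0
RHS: x^3 + 0 x + 6 = 4^3 + 0*4 + 6 mod 7 = 0
LHS = RHS

Yes, on the curve


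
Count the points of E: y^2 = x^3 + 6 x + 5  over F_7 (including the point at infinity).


For each x in F_7, count y with y^2 = x^3 + 6 x + 5 mod 7:
  x = 2: RHS = 4, y in [2, 5]  -> 2 point(s)
  x = 3: RHS = 1, y in [1, 6]  -> 2 point(s)
  x = 4: RHS = 2, y in [3, 4]  -> 2 point(s)
Affine points: 6. Add the point at infinity: total = 7.

#E(F_7) = 7


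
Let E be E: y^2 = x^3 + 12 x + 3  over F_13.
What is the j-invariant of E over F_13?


Delta = -16(4 a^3 + 27 b^2) mod 13 = 11
-1728 * (4 a)^3 = -1728 * (4*12)^3 mod 13 = 1
j = 1 * 11^(-1) mod 13 = 6

j = 6 (mod 13)


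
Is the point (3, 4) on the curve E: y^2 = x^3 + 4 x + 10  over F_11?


Check whether y^2 = x^3 + 4 x + 10 (mod 11) for (x, y) = (3, 4).
LHS: y^2 = 4^2 mod 11 = 5
RHS: x^3 + 4 x + 10 = 3^3 + 4*3 + 10 mod 11 = 5
LHS = RHS

Yes, on the curve


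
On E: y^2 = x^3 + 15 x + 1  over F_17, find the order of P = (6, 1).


Compute successive multiples of P until we hit O:
  1P = (6, 1)
  2P = (9, 10)
  3P = (11, 1)
  4P = (0, 16)
  5P = (13, 8)
  6P = (16, 6)
  7P = (8, 15)
  8P = (1, 0)
  ... (continuing to 16P)
  16P = O

ord(P) = 16


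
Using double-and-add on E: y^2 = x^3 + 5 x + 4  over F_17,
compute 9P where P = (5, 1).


k = 9 = 1001_2 (binary, LSB first: 1001)
Double-and-add from P = (5, 1):
  bit 0 = 1: acc = O + (5, 1) = (5, 1)
  bit 1 = 0: acc unchanged = (5, 1)
  bit 2 = 0: acc unchanged = (5, 1)
  bit 3 = 1: acc = (5, 1) + (10, 0) = (0, 15)

9P = (0, 15)


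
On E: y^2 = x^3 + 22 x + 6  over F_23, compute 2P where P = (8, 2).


Doubling: s = (3 x1^2 + a) / (2 y1)
s = (3*8^2 + 22) / (2*2) mod 23 = 19
x3 = s^2 - 2 x1 mod 23 = 19^2 - 2*8 = 0
y3 = s (x1 - x3) - y1 mod 23 = 19 * (8 - 0) - 2 = 12

2P = (0, 12)


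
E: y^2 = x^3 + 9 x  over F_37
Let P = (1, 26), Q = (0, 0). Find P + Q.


P != Q, so use the chord formula.
s = (y2 - y1) / (x2 - x1) = (11) / (36) mod 37 = 26
x3 = s^2 - x1 - x2 mod 37 = 26^2 - 1 - 0 = 9
y3 = s (x1 - x3) - y1 mod 37 = 26 * (1 - 9) - 26 = 25

P + Q = (9, 25)


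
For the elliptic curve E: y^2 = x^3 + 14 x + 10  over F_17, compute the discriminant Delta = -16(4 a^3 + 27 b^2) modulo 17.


4 a^3 + 27 b^2 = 4*14^3 + 27*10^2 = 10976 + 2700 = 13676
Delta = -16 * (13676) = -218816
Delta mod 17 = 8

Delta = 8 (mod 17)


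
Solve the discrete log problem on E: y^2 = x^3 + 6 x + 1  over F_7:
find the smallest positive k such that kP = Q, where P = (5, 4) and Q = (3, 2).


Enumerate multiples of P until we hit Q = (3, 2):
  1P = (5, 4)
  2P = (6, 6)
  3P = (0, 6)
  4P = (3, 5)
  5P = (1, 1)
  6P = (2, 0)
  7P = (1, 6)
  8P = (3, 2)
Match found at i = 8.

k = 8


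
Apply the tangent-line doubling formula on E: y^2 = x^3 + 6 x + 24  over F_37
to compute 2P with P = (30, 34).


Doubling: s = (3 x1^2 + a) / (2 y1)
s = (3*30^2 + 6) / (2*34) mod 37 = 30
x3 = s^2 - 2 x1 mod 37 = 30^2 - 2*30 = 26
y3 = s (x1 - x3) - y1 mod 37 = 30 * (30 - 26) - 34 = 12

2P = (26, 12)


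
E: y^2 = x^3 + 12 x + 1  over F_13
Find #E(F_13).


For each x in F_13, count y with y^2 = x^3 + 12 x + 1 mod 13:
  x = 0: RHS = 1, y in [1, 12]  -> 2 point(s)
  x = 1: RHS = 1, y in [1, 12]  -> 2 point(s)
  x = 3: RHS = 12, y in [5, 8]  -> 2 point(s)
  x = 4: RHS = 9, y in [3, 10]  -> 2 point(s)
  x = 5: RHS = 4, y in [2, 11]  -> 2 point(s)
  x = 6: RHS = 3, y in [4, 9]  -> 2 point(s)
  x = 7: RHS = 12, y in [5, 8]  -> 2 point(s)
  x = 10: RHS = 3, y in [4, 9]  -> 2 point(s)
  x = 12: RHS = 1, y in [1, 12]  -> 2 point(s)
Affine points: 18. Add the point at infinity: total = 19.

#E(F_13) = 19


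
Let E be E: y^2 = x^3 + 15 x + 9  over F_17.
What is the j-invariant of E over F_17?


Delta = -16(4 a^3 + 27 b^2) mod 17 = 13
-1728 * (4 a)^3 = -1728 * (4*15)^3 mod 17 = 5
j = 5 * 13^(-1) mod 17 = 3

j = 3 (mod 17)


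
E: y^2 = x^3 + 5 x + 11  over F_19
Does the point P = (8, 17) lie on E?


Check whether y^2 = x^3 + 5 x + 11 (mod 19) for (x, y) = (8, 17).
LHS: y^2 = 17^2 mod 19 = 4
RHS: x^3 + 5 x + 11 = 8^3 + 5*8 + 11 mod 19 = 12
LHS != RHS

No, not on the curve


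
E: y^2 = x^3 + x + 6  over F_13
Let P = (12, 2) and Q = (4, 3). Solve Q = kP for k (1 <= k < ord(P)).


Enumerate multiples of P until we hit Q = (4, 3):
  1P = (12, 2)
  2P = (3, 7)
  3P = (2, 4)
  4P = (11, 3)
  5P = (4, 3)
Match found at i = 5.

k = 5


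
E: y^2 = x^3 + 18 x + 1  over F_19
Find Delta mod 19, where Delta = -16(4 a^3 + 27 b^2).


4 a^3 + 27 b^2 = 4*18^3 + 27*1^2 = 23328 + 27 = 23355
Delta = -16 * (23355) = -373680
Delta mod 19 = 12

Delta = 12 (mod 19)


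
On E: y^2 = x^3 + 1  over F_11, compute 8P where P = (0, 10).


k = 8 = 1000_2 (binary, LSB first: 0001)
Double-and-add from P = (0, 10):
  bit 0 = 0: acc unchanged = O
  bit 1 = 0: acc unchanged = O
  bit 2 = 0: acc unchanged = O
  bit 3 = 1: acc = O + (0, 1) = (0, 1)

8P = (0, 1)


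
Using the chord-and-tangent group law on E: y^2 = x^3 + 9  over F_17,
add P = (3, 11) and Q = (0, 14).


P != Q, so use the chord formula.
s = (y2 - y1) / (x2 - x1) = (3) / (14) mod 17 = 16
x3 = s^2 - x1 - x2 mod 17 = 16^2 - 3 - 0 = 15
y3 = s (x1 - x3) - y1 mod 17 = 16 * (3 - 15) - 11 = 1

P + Q = (15, 1)


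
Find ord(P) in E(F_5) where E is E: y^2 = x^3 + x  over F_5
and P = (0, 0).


Compute successive multiples of P until we hit O:
  1P = (0, 0)
  2P = O

ord(P) = 2


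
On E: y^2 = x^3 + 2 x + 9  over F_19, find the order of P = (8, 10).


Compute successive multiples of P until we hit O:
  1P = (8, 10)
  2P = (0, 3)
  3P = (18, 5)
  4P = (17, 4)
  5P = (5, 7)
  6P = (7, 10)
  7P = (4, 9)
  8P = (13, 3)
  ... (continuing to 23P)
  23P = O

ord(P) = 23


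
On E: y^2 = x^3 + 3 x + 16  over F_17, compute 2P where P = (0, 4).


Doubling: s = (3 x1^2 + a) / (2 y1)
s = (3*0^2 + 3) / (2*4) mod 17 = 11
x3 = s^2 - 2 x1 mod 17 = 11^2 - 2*0 = 2
y3 = s (x1 - x3) - y1 mod 17 = 11 * (0 - 2) - 4 = 8

2P = (2, 8)


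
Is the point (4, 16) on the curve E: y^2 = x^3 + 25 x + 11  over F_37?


Check whether y^2 = x^3 + 25 x + 11 (mod 37) for (x, y) = (4, 16).
LHS: y^2 = 16^2 mod 37 = 34
RHS: x^3 + 25 x + 11 = 4^3 + 25*4 + 11 mod 37 = 27
LHS != RHS

No, not on the curve


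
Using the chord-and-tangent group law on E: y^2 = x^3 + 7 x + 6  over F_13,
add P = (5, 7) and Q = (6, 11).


P != Q, so use the chord formula.
s = (y2 - y1) / (x2 - x1) = (4) / (1) mod 13 = 4
x3 = s^2 - x1 - x2 mod 13 = 4^2 - 5 - 6 = 5
y3 = s (x1 - x3) - y1 mod 13 = 4 * (5 - 5) - 7 = 6

P + Q = (5, 6)


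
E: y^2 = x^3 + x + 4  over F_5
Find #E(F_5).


For each x in F_5, count y with y^2 = x^3 + 1 x + 4 mod 5:
  x = 0: RHS = 4, y in [2, 3]  -> 2 point(s)
  x = 1: RHS = 1, y in [1, 4]  -> 2 point(s)
  x = 2: RHS = 4, y in [2, 3]  -> 2 point(s)
  x = 3: RHS = 4, y in [2, 3]  -> 2 point(s)
Affine points: 8. Add the point at infinity: total = 9.

#E(F_5) = 9


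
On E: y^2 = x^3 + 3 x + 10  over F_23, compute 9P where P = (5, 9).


k = 9 = 1001_2 (binary, LSB first: 1001)
Double-and-add from P = (5, 9):
  bit 0 = 1: acc = O + (5, 9) = (5, 9)
  bit 1 = 0: acc unchanged = (5, 9)
  bit 2 = 0: acc unchanged = (5, 9)
  bit 3 = 1: acc = (5, 9) + (7, 12) = (19, 16)

9P = (19, 16)


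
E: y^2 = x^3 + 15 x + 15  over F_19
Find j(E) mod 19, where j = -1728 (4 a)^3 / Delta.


Delta = -16(4 a^3 + 27 b^2) mod 19 = 15
-1728 * (4 a)^3 = -1728 * (4*15)^3 mod 19 = 8
j = 8 * 15^(-1) mod 19 = 17

j = 17 (mod 19)


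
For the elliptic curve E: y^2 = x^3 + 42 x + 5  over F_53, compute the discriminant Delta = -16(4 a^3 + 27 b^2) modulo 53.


4 a^3 + 27 b^2 = 4*42^3 + 27*5^2 = 296352 + 675 = 297027
Delta = -16 * (297027) = -4752432
Delta mod 53 = 25

Delta = 25 (mod 53)


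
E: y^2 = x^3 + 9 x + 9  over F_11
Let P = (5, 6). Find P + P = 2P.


Doubling: s = (3 x1^2 + a) / (2 y1)
s = (3*5^2 + 9) / (2*6) mod 11 = 7
x3 = s^2 - 2 x1 mod 11 = 7^2 - 2*5 = 6
y3 = s (x1 - x3) - y1 mod 11 = 7 * (5 - 6) - 6 = 9

2P = (6, 9)


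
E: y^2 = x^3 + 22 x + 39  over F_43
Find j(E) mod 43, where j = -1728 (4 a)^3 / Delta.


Delta = -16(4 a^3 + 27 b^2) mod 43 = 3
-1728 * (4 a)^3 = -1728 * (4*22)^3 mod 43 = 22
j = 22 * 3^(-1) mod 43 = 36

j = 36 (mod 43)


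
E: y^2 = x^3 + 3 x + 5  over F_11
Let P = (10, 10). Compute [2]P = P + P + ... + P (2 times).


k = 2 = 10_2 (binary, LSB first: 01)
Double-and-add from P = (10, 10):
  bit 0 = 0: acc unchanged = O
  bit 1 = 1: acc = O + (0, 4) = (0, 4)

2P = (0, 4)


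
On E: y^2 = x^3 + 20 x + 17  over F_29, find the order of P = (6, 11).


Compute successive multiples of P until we hit O:
  1P = (6, 11)
  2P = (1, 26)
  3P = (2, 6)
  4P = (28, 5)
  5P = (20, 6)
  6P = (16, 5)
  7P = (12, 10)
  8P = (7, 23)
  ... (continuing to 34P)
  34P = O

ord(P) = 34


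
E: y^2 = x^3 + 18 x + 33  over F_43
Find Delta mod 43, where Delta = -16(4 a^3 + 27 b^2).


4 a^3 + 27 b^2 = 4*18^3 + 27*33^2 = 23328 + 29403 = 52731
Delta = -16 * (52731) = -843696
Delta mod 43 = 7

Delta = 7 (mod 43)


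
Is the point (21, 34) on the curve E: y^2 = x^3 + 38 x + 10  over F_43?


Check whether y^2 = x^3 + 38 x + 10 (mod 43) for (x, y) = (21, 34).
LHS: y^2 = 34^2 mod 43 = 38
RHS: x^3 + 38 x + 10 = 21^3 + 38*21 + 10 mod 43 = 7
LHS != RHS

No, not on the curve


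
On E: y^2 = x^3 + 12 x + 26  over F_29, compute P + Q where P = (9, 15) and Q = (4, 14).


P != Q, so use the chord formula.
s = (y2 - y1) / (x2 - x1) = (28) / (24) mod 29 = 6
x3 = s^2 - x1 - x2 mod 29 = 6^2 - 9 - 4 = 23
y3 = s (x1 - x3) - y1 mod 29 = 6 * (9 - 23) - 15 = 17

P + Q = (23, 17)


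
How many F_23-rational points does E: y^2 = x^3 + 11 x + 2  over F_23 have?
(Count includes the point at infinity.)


For each x in F_23, count y with y^2 = x^3 + 11 x + 2 mod 23:
  x = 0: RHS = 2, y in [5, 18]  -> 2 point(s)
  x = 2: RHS = 9, y in [3, 20]  -> 2 point(s)
  x = 3: RHS = 16, y in [4, 19]  -> 2 point(s)
  x = 4: RHS = 18, y in [8, 15]  -> 2 point(s)
  x = 6: RHS = 8, y in [10, 13]  -> 2 point(s)
  x = 7: RHS = 8, y in [10, 13]  -> 2 point(s)
  x = 8: RHS = 4, y in [2, 21]  -> 2 point(s)
  x = 9: RHS = 2, y in [5, 18]  -> 2 point(s)
  x = 10: RHS = 8, y in [10, 13]  -> 2 point(s)
  x = 14: RHS = 2, y in [5, 18]  -> 2 point(s)
  x = 15: RHS = 0, y in [0]  -> 1 point(s)
  x = 18: RHS = 6, y in [11, 12]  -> 2 point(s)
  x = 19: RHS = 9, y in [3, 20]  -> 2 point(s)
  x = 21: RHS = 18, y in [8, 15]  -> 2 point(s)
  x = 22: RHS = 13, y in [6, 17]  -> 2 point(s)
Affine points: 29. Add the point at infinity: total = 30.

#E(F_23) = 30
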